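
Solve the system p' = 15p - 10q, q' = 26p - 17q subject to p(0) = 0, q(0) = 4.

p(t) = -20e^(-t)sin(2t), q(t) = -32e^(-t)sin(2t) + 4e^(-t)cos(2t)

Coefficient matrix A = [[15, -10], [26, -17]].
Characteristic polynomial det(A - λI) = λ^2 + 2λ + 5 = 0.
Eigenvalues λ = -1 ± 2i (complex conjugate pair).
For λ=-1+2i: an eigenvector is (1,2) - i(-2,-3) = (1 + 2i, 2 + 3i).
A real fundamental pair from Re and Im of e^((-1+2i)t)v: X_1 = e^(-t)(cos(2t)·(1,2) + sin(2t)·(-2,-3)), X_2 = e^(-t)(sin(2t)·(1,2) - cos(2t)·(-2,-3)).
General solution: K_1X_1 + K_2X_2.
Applying p(0)=0, q(0)=4 gives K_1=8, K_2=-4.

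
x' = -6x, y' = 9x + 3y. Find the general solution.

Coefficient matrix A = [[-6, 0], [9, 3]].
Characteristic polynomial det(A - λI) = λ^2 + 3λ - 18 = 0.
Eigenvalues λ = -6, 3.
For λ=-6: (A-λI) row 2 is [9, 9], so an eigenvector is (-1, 1).
For λ=3: (A-λI) row 1 is [-9, 0], so an eigenvector is (0, 1).
General solution: K_1e^(-6t)(-1,1) + K_2e^(3t)(0,1).

x(t) = -K_1e^(-6t), y(t) = K_1e^(-6t) + K_2e^(3t)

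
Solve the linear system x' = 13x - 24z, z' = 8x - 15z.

Coefficient matrix A = [[13, -24], [8, -15]].
Characteristic polynomial det(A - λI) = λ^2 + 2λ - 3 = 0.
Eigenvalues λ = 1, -3.
For λ=1: (A-λI) row 1 is [12, -24], so an eigenvector is (2, 1).
For λ=-3: (A-λI) row 1 is [16, -24], so an eigenvector is (-3, -2).
General solution: c_1e^(t)(2,1) + c_2e^(-3t)(-3,-2).

x(t) = 2c_1e^(t) - 3c_2e^(-3t), z(t) = c_1e^(t) - 2c_2e^(-3t)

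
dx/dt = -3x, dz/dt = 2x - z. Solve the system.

Coefficient matrix A = [[-3, 0], [2, -1]].
Characteristic polynomial det(A - λI) = λ^2 + 4λ + 3 = 0.
Eigenvalues λ = -3, -1.
For λ=-3: (A-λI) row 2 is [2, 2], so an eigenvector is (1, -1).
For λ=-1: (A-λI) row 1 is [-2, 0], so an eigenvector is (0, 1).
General solution: K_1e^(-3t)(1,-1) + K_2e^(-t)(0,1).

x(t) = K_1e^(-3t), z(t) = -K_1e^(-3t) + K_2e^(-t)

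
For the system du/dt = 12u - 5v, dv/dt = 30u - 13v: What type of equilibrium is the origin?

A = [[12,-5],[30,-13]]; det(A-λI) = λ^2 + λ - 6.
λ = 2, -3: opposite signs.

saddle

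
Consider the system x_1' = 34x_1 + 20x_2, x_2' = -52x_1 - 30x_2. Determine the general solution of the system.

x_1(t) = c_1e^(2t)sin(4t) + 2c_1e^(2t)cos(4t) + 2c_2e^(2t)sin(4t) - c_2e^(2t)cos(4t), x_2(t) = -2c_1e^(2t)sin(4t) - 3c_1e^(2t)cos(4t) - 3c_2e^(2t)sin(4t) + 2c_2e^(2t)cos(4t)

Coefficient matrix A = [[34, 20], [-52, -30]].
Characteristic polynomial det(A - λI) = λ^2 - 4λ + 20 = 0.
Eigenvalues λ = 2 ± 4i (complex conjugate pair).
For λ=2+4i: an eigenvector is (2,-3) - i(1,-2) = (2 - i, -3 + 2i).
A real fundamental pair from Re and Im of e^((2+4i)t)v: X_1 = e^(2t)(cos(4t)·(2,-3) + sin(4t)·(1,-2)), X_2 = e^(2t)(sin(4t)·(2,-3) - cos(4t)·(1,-2)).
General solution: c_1X_1 + c_2X_2.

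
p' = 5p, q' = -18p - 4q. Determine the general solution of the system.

Coefficient matrix A = [[5, 0], [-18, -4]].
Characteristic polynomial det(A - λI) = λ^2 - λ - 20 = 0.
Eigenvalues λ = 5, -4.
For λ=5: (A-λI) row 2 is [-18, -9], so an eigenvector is (-1, 2).
For λ=-4: (A-λI) row 1 is [9, 0], so an eigenvector is (0, -1).
General solution: C_1e^(5t)(-1,2) + C_2e^(-4t)(0,-1).

p(t) = -C_1e^(5t), q(t) = 2C_1e^(5t) - C_2e^(-4t)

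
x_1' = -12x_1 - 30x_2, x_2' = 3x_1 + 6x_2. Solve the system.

x_1(t) = -3c_1e^(-3t)sin(3t) + c_1e^(-3t)cos(3t) + c_2e^(-3t)sin(3t) + 3c_2e^(-3t)cos(3t), x_2(t) = c_1e^(-3t)sin(3t) - c_2e^(-3t)cos(3t)

Coefficient matrix A = [[-12, -30], [3, 6]].
Characteristic polynomial det(A - λI) = λ^2 + 6λ + 18 = 0.
Eigenvalues λ = -3 ± 3i (complex conjugate pair).
For λ=-3+3i: an eigenvector is (1,0) - i(-3,1) = (1 + 3i, 0 - i).
A real fundamental pair from Re and Im of e^((-3+3i)t)v: X_1 = e^(-3t)(cos(3t)·(1,0) + sin(3t)·(-3,1)), X_2 = e^(-3t)(sin(3t)·(1,0) - cos(3t)·(-3,1)).
General solution: c_1X_1 + c_2X_2.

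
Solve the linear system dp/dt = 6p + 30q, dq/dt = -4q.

Coefficient matrix A = [[6, 30], [0, -4]].
Characteristic polynomial det(A - λI) = λ^2 - 2λ - 24 = 0.
Eigenvalues λ = 6, -4.
For λ=6: (A-λI) row 1 is [0, 30], so an eigenvector is (-1, 0).
For λ=-4: (A-λI) row 1 is [10, 30], so an eigenvector is (3, -1).
General solution: K_1e^(6t)(-1,0) + K_2e^(-4t)(3,-1).

p(t) = -K_1e^(6t) + 3K_2e^(-4t), q(t) = -K_2e^(-4t)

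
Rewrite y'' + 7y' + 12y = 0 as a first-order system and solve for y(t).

y(t) = c_1e^(-4t) + c_2e^(-3t)

Let x_1 = y, x_2 = y'. Then x_1' = x_2 and x_2' = -12x_1 - 7x_2.
A = [[0,1],[-12,-7]]; det(A-λI) = λ^2 + 7λ + 12.
Eigenvalues λ = -4, -3 with eigenvectors (1,-4), (1,-3).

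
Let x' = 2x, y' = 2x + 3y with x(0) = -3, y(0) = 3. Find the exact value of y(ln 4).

A = [[2,0],[2,3]]; eigenvalues λ = 2, 3.
Eigenvectors: (-1,2) for λ=2, (0,-1) for λ=3.
From the initial condition, c_1 = 3, c_2 = 3.
y(ln 4) = (3)(4^2)(2) + (3)(4^3)(-1) = -96.

-96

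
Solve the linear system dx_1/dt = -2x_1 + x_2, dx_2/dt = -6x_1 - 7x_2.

x_1(t) = -C_1e^(-4t) + C_2e^(-5t), x_2(t) = 2C_1e^(-4t) - 3C_2e^(-5t)

Coefficient matrix A = [[-2, 1], [-6, -7]].
Characteristic polynomial det(A - λI) = λ^2 + 9λ + 20 = 0.
Eigenvalues λ = -4, -5.
For λ=-4: (A-λI) row 1 is [2, 1], so an eigenvector is (-1, 2).
For λ=-5: (A-λI) row 1 is [3, 1], so an eigenvector is (1, -3).
General solution: C_1e^(-4t)(-1,2) + C_2e^(-5t)(1,-3).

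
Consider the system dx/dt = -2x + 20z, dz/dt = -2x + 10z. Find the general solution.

x(t) = -C_1e^(4t)sin(2t) - 3C_1e^(4t)cos(2t) - 3C_2e^(4t)sin(2t) + C_2e^(4t)cos(2t), z(t) = -C_1e^(4t)cos(2t) - C_2e^(4t)sin(2t)

Coefficient matrix A = [[-2, 20], [-2, 10]].
Characteristic polynomial det(A - λI) = λ^2 - 8λ + 20 = 0.
Eigenvalues λ = 4 ± 2i (complex conjugate pair).
For λ=4+2i: an eigenvector is (-3,-1) - i(-1,0) = (-3 + i, -1).
A real fundamental pair from Re and Im of e^((4+2i)t)v: X_1 = e^(4t)(cos(2t)·(-3,-1) + sin(2t)·(-1,0)), X_2 = e^(4t)(sin(2t)·(-3,-1) - cos(2t)·(-1,0)).
General solution: C_1X_1 + C_2X_2.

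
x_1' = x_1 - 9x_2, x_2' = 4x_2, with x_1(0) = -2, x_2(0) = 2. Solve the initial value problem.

Coefficient matrix A = [[1, -9], [0, 4]].
Characteristic polynomial det(A - λI) = λ^2 - 5λ + 4 = 0.
Eigenvalues λ = 1, 4.
For λ=1: (A-λI) row 1 is [0, -9], so an eigenvector is (1, 0).
For λ=4: (A-λI) row 1 is [-3, -9], so an eigenvector is (3, -1).
General solution: K_1e^(t)(1,0) + K_2e^(4t)(3,-1).
Applying x_1(0)=-2, x_2(0)=2 gives K_1=4, K_2=-2.

x_1(t) = -6e^(4t) + 4e^(t), x_2(t) = 2e^(4t)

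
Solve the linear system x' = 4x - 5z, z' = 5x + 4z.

x(t) = -K_1e^(4t)sin(5t) + K_2e^(4t)cos(5t), z(t) = K_1e^(4t)cos(5t) + K_2e^(4t)sin(5t)

Coefficient matrix A = [[4, -5], [5, 4]].
Characteristic polynomial det(A - λI) = λ^2 - 8λ + 41 = 0.
Eigenvalues λ = 4 ± 5i (complex conjugate pair).
For λ=4+5i: an eigenvector is (0,1) - i(-1,0) = (0 + i, 1).
A real fundamental pair from Re and Im of e^((4+5i)t)v: X_1 = e^(4t)(cos(5t)·(0,1) + sin(5t)·(-1,0)), X_2 = e^(4t)(sin(5t)·(0,1) - cos(5t)·(-1,0)).
General solution: K_1X_1 + K_2X_2.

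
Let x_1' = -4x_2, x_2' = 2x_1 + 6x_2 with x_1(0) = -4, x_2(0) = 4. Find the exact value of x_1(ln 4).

A = [[0,-4],[2,6]]; eigenvalues λ = 2, 4.
Eigenvectors: (-2,1) for λ=2, (1,-1) for λ=4.
From the initial condition, c_1 = 0, c_2 = -4.
x_1(ln 4) = (0)(4^2)(-2) + (-4)(4^4)(1) = -1024.

-1024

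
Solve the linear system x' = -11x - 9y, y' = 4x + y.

Coefficient matrix A = [[-11, -9], [4, 1]].
Characteristic polynomial det(A - λI) = λ^2 + 10λ + 25 = 0.
Single eigenvalue λ = -5 with algebraic multiplicity 2.
Eigenvector v = (-3,2); generalized eigenvector w with (A-λI)w=v is (-1,1).
General solution: e^(-5t)[C_1·v + C_2·(t·v + w)].

x(t) = -3C_1e^(-5t) - 3C_2te^(-5t) - C_2e^(-5t), y(t) = 2C_1e^(-5t) + 2C_2te^(-5t) + C_2e^(-5t)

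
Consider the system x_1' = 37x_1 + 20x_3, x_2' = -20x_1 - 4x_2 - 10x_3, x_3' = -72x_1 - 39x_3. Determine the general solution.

Coefficient matrix A = [[37, 0, 20], [-20, -4, -10], [-72, 0, -39]].
det(A - λI) = 0 gives eigenvalues λ = -4, -3, 1.
For λ=-4: eigenvector (0,1,0).
For λ=-3: eigenvector (1,0,-2).
For λ=1: eigenvector (5,-2,-9).
General solution: c_1e^(-4t)(0,1,0) + c_2e^(-3t)(1,0,-2) + c_3e^(t)(5,-2,-9).

x_1(t) = c_2e^(-3t) + 5c_3e^(t), x_2(t) = c_1e^(-4t) - 2c_3e^(t), x_3(t) = -2c_2e^(-3t) - 9c_3e^(t)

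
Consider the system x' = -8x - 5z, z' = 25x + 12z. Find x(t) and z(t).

Coefficient matrix A = [[-8, -5], [25, 12]].
Characteristic polynomial det(A - λI) = λ^2 - 4λ + 29 = 0.
Eigenvalues λ = 2 ± 5i (complex conjugate pair).
For λ=2+5i: an eigenvector is (0,-1) - i(1,-2) = (0 - i, -1 + 2i).
A real fundamental pair from Re and Im of e^((2+5i)t)v: X_1 = e^(2t)(cos(5t)·(0,-1) + sin(5t)·(1,-2)), X_2 = e^(2t)(sin(5t)·(0,-1) - cos(5t)·(1,-2)).
General solution: C_1X_1 + C_2X_2.

x(t) = C_1e^(2t)sin(5t) - C_2e^(2t)cos(5t), z(t) = -2C_1e^(2t)sin(5t) - C_1e^(2t)cos(5t) - C_2e^(2t)sin(5t) + 2C_2e^(2t)cos(5t)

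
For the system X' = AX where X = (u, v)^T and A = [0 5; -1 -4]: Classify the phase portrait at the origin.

stable spiral

A = [[0,5],[-1,-4]]; det(A-λI) = λ^2 + 4λ + 5.
λ = -2 ± i: negative real part.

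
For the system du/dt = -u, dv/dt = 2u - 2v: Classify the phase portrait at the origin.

stable node

A = [[-1,0],[2,-2]]; det(A-λI) = λ^2 + 3λ + 2.
λ = -1, -2: both negative.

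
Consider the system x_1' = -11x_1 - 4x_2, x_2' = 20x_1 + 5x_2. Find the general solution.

Coefficient matrix A = [[-11, -4], [20, 5]].
Characteristic polynomial det(A - λI) = λ^2 + 6λ + 25 = 0.
Eigenvalues λ = -3 ± 4i (complex conjugate pair).
For λ=-3+4i: an eigenvector is (1,-2) - i(0,1) = (1, -2 - i).
A real fundamental pair from Re and Im of e^((-3+4i)t)v: X_1 = e^(-3t)(cos(4t)·(1,-2) + sin(4t)·(0,1)), X_2 = e^(-3t)(sin(4t)·(1,-2) - cos(4t)·(0,1)).
General solution: C_1X_1 + C_2X_2.

x_1(t) = C_1e^(-3t)cos(4t) + C_2e^(-3t)sin(4t), x_2(t) = C_1e^(-3t)sin(4t) - 2C_1e^(-3t)cos(4t) - 2C_2e^(-3t)sin(4t) - C_2e^(-3t)cos(4t)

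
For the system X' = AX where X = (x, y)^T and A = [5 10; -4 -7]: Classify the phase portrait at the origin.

A = [[5,10],[-4,-7]]; det(A-λI) = λ^2 + 2λ + 5.
λ = -1 ± 2i: negative real part.

stable spiral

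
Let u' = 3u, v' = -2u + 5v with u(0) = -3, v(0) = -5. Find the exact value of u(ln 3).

-81

A = [[3,0],[-2,5]]; eigenvalues λ = 5, 3.
Eigenvectors: (0,-1) for λ=5, (1,1) for λ=3.
From the initial condition, c_1 = 2, c_2 = -3.
u(ln 3) = (2)(3^5)(0) + (-3)(3^3)(1) = -81.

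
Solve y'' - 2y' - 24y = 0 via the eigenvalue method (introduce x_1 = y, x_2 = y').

y(t) = C_1e^(-4t) + C_2e^(6t)

Let x_1 = y, x_2 = y'. Then x_1' = x_2 and x_2' = 24x_1 + 2x_2.
A = [[0,1],[24,2]]; det(A-λI) = λ^2 - 2λ - 24.
Eigenvalues λ = -4, 6 with eigenvectors (1,-4), (1,6).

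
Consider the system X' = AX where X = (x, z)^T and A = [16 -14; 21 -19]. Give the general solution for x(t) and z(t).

x(t) = c_1e^(2t) + 2c_2e^(-5t), z(t) = c_1e^(2t) + 3c_2e^(-5t)

Coefficient matrix A = [[16, -14], [21, -19]].
Characteristic polynomial det(A - λI) = λ^2 + 3λ - 10 = 0.
Eigenvalues λ = 2, -5.
For λ=2: (A-λI) row 1 is [14, -14], so an eigenvector is (1, 1).
For λ=-5: (A-λI) row 1 is [21, -14], so an eigenvector is (2, 3).
General solution: c_1e^(2t)(1,1) + c_2e^(-5t)(2,3).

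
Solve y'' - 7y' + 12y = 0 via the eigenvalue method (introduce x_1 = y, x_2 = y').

Let x_1 = y, x_2 = y'. Then x_1' = x_2 and x_2' = -12x_1 + 7x_2.
A = [[0,1],[-12,7]]; det(A-λI) = λ^2 - 7λ + 12.
Eigenvalues λ = 3, 4 with eigenvectors (1,3), (1,4).

y(t) = c_1e^(3t) + c_2e^(4t)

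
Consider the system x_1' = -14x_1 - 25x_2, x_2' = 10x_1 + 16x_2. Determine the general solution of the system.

Coefficient matrix A = [[-14, -25], [10, 16]].
Characteristic polynomial det(A - λI) = λ^2 - 2λ + 26 = 0.
Eigenvalues λ = 1 ± 5i (complex conjugate pair).
For λ=1+5i: an eigenvector is (1,-1) - i(2,-1) = (1 - 2i, -1 + i).
A real fundamental pair from Re and Im of e^((1+5i)t)v: X_1 = e^(t)(cos(5t)·(1,-1) + sin(5t)·(2,-1)), X_2 = e^(t)(sin(5t)·(1,-1) - cos(5t)·(2,-1)).
General solution: C_1X_1 + C_2X_2.

x_1(t) = 2C_1e^(t)sin(5t) + C_1e^(t)cos(5t) + C_2e^(t)sin(5t) - 2C_2e^(t)cos(5t), x_2(t) = -C_1e^(t)sin(5t) - C_1e^(t)cos(5t) - C_2e^(t)sin(5t) + C_2e^(t)cos(5t)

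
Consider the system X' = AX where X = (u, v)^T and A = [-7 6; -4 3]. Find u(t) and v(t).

u(t) = 3C_1e^(-3t) + C_2e^(-t), v(t) = 2C_1e^(-3t) + C_2e^(-t)

Coefficient matrix A = [[-7, 6], [-4, 3]].
Characteristic polynomial det(A - λI) = λ^2 + 4λ + 3 = 0.
Eigenvalues λ = -3, -1.
For λ=-3: (A-λI) row 1 is [-4, 6], so an eigenvector is (3, 2).
For λ=-1: (A-λI) row 1 is [-6, 6], so an eigenvector is (1, 1).
General solution: C_1e^(-3t)(3,2) + C_2e^(-t)(1,1).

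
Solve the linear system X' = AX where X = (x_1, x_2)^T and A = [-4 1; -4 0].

x_1(t) = -K_1e^(-2t) - K_2te^(-2t) - K_2e^(-2t), x_2(t) = -2K_1e^(-2t) - 2K_2te^(-2t) - 3K_2e^(-2t)

Coefficient matrix A = [[-4, 1], [-4, 0]].
Characteristic polynomial det(A - λI) = λ^2 + 4λ + 4 = 0.
Single eigenvalue λ = -2 with algebraic multiplicity 2.
Eigenvector v = (-1,-2); generalized eigenvector w with (A-λI)w=v is (-1,-3).
General solution: e^(-2t)[K_1·v + K_2·(t·v + w)].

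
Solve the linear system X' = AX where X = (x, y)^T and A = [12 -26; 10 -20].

Coefficient matrix A = [[12, -26], [10, -20]].
Characteristic polynomial det(A - λI) = λ^2 + 8λ + 20 = 0.
Eigenvalues λ = -4 ± 2i (complex conjugate pair).
For λ=-4+2i: an eigenvector is (-3,-2) - i(2,1) = (-3 - 2i, -2 - i).
A real fundamental pair from Re and Im of e^((-4+2i)t)v: X_1 = e^(-4t)(cos(2t)·(-3,-2) + sin(2t)·(2,1)), X_2 = e^(-4t)(sin(2t)·(-3,-2) - cos(2t)·(2,1)).
General solution: K_1X_1 + K_2X_2.

x(t) = 2K_1e^(-4t)sin(2t) - 3K_1e^(-4t)cos(2t) - 3K_2e^(-4t)sin(2t) - 2K_2e^(-4t)cos(2t), y(t) = K_1e^(-4t)sin(2t) - 2K_1e^(-4t)cos(2t) - 2K_2e^(-4t)sin(2t) - K_2e^(-4t)cos(2t)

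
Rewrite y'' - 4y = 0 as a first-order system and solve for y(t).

Let x_1 = y, x_2 = y'. Then x_1' = x_2 and x_2' = 4x_1.
A = [[0,1],[4,0]]; det(A-λI) = λ^2 - 4.
Eigenvalues λ = 2, -2 with eigenvectors (1,2), (1,-2).

y(t) = C_1e^(2t) + C_2e^(-2t)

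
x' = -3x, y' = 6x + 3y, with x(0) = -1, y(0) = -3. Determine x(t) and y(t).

x(t) = -e^(-3t), y(t) = -4e^(3t) + e^(-3t)

Coefficient matrix A = [[-3, 0], [6, 3]].
Characteristic polynomial det(A - λI) = λ^2 - 9 = 0.
Eigenvalues λ = 3, -3.
For λ=3: (A-λI) row 1 is [-6, 0], so an eigenvector is (0, -1).
For λ=-3: (A-λI) row 2 is [6, 6], so an eigenvector is (-1, 1).
General solution: c_1e^(3t)(0,-1) + c_2e^(-3t)(-1,1).
Applying x(0)=-1, y(0)=-3 gives c_1=4, c_2=1.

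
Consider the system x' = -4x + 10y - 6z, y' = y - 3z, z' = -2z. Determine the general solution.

x(t) = C_1e^(-4t) + 2C_2e^(-2t) - 2C_3e^(t), y(t) = C_2e^(-2t) - C_3e^(t), z(t) = C_2e^(-2t)

Coefficient matrix A = [[-4, 10, -6], [0, 1, -3], [0, 0, -2]].
det(A - λI) = 0 gives eigenvalues λ = -4, -2, 1.
For λ=-4: eigenvector (1,0,0).
For λ=-2: eigenvector (2,1,1).
For λ=1: eigenvector (-2,-1,0).
General solution: C_1e^(-4t)(1,0,0) + C_2e^(-2t)(2,1,1) + C_3e^(t)(-2,-1,0).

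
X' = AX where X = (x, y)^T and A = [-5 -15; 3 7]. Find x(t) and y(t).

Coefficient matrix A = [[-5, -15], [3, 7]].
Characteristic polynomial det(A - λI) = λ^2 - 2λ + 10 = 0.
Eigenvalues λ = 1 ± 3i (complex conjugate pair).
For λ=1+3i: an eigenvector is (2,-1) - i(1,0) = (2 - i, -1).
A real fundamental pair from Re and Im of e^((1+3i)t)v: X_1 = e^(t)(cos(3t)·(2,-1) + sin(3t)·(1,0)), X_2 = e^(t)(sin(3t)·(2,-1) - cos(3t)·(1,0)).
General solution: K_1X_1 + K_2X_2.

x(t) = K_1e^(t)sin(3t) + 2K_1e^(t)cos(3t) + 2K_2e^(t)sin(3t) - K_2e^(t)cos(3t), y(t) = -K_1e^(t)cos(3t) - K_2e^(t)sin(3t)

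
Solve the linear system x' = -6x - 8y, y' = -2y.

Coefficient matrix A = [[-6, -8], [0, -2]].
Characteristic polynomial det(A - λI) = λ^2 + 8λ + 12 = 0.
Eigenvalues λ = -6, -2.
For λ=-6: (A-λI) row 1 is [0, -8], so an eigenvector is (1, 0).
For λ=-2: (A-λI) row 1 is [-4, -8], so an eigenvector is (-2, 1).
General solution: c_1e^(-6t)(1,0) + c_2e^(-2t)(-2,1).

x(t) = c_1e^(-6t) - 2c_2e^(-2t), y(t) = c_2e^(-2t)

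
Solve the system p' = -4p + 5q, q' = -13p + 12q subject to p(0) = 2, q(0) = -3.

p(t) = -31e^(4t)sin(t) + 2e^(4t)cos(t), q(t) = -50e^(4t)sin(t) - 3e^(4t)cos(t)

Coefficient matrix A = [[-4, 5], [-13, 12]].
Characteristic polynomial det(A - λI) = λ^2 - 8λ + 17 = 0.
Eigenvalues λ = 4 ± i (complex conjugate pair).
For λ=4+i: an eigenvector is (-2,-3) - i(1,2) = (-2 - i, -3 - 2i).
A real fundamental pair from Re and Im of e^((4+i)t)v: X_1 = e^(4t)(cos(t)·(-2,-3) + sin(t)·(1,2)), X_2 = e^(4t)(sin(t)·(-2,-3) - cos(t)·(1,2)).
General solution: C_1X_1 + C_2X_2.
Applying p(0)=2, q(0)=-3 gives C_1=-7, C_2=12.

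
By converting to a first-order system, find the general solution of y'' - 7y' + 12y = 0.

Let x_1 = y, x_2 = y'. Then x_1' = x_2 and x_2' = -12x_1 + 7x_2.
A = [[0,1],[-12,7]]; det(A-λI) = λ^2 - 7λ + 12.
Eigenvalues λ = 3, 4 with eigenvectors (1,3), (1,4).

y(t) = C_1e^(3t) + C_2e^(4t)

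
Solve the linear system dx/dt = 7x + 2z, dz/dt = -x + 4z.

x(t) = -2C_1e^(6t) + C_2e^(5t), z(t) = C_1e^(6t) - C_2e^(5t)

Coefficient matrix A = [[7, 2], [-1, 4]].
Characteristic polynomial det(A - λI) = λ^2 - 11λ + 30 = 0.
Eigenvalues λ = 6, 5.
For λ=6: (A-λI) row 1 is [1, 2], so an eigenvector is (-2, 1).
For λ=5: (A-λI) row 1 is [2, 2], so an eigenvector is (1, -1).
General solution: C_1e^(6t)(-2,1) + C_2e^(5t)(1,-1).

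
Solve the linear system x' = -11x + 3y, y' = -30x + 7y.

Coefficient matrix A = [[-11, 3], [-30, 7]].
Characteristic polynomial det(A - λI) = λ^2 + 4λ + 13 = 0.
Eigenvalues λ = -2 ± 3i (complex conjugate pair).
For λ=-2+3i: an eigenvector is (1,3) - i(0,-1) = (1, 3 + i).
A real fundamental pair from Re and Im of e^((-2+3i)t)v: X_1 = e^(-2t)(cos(3t)·(1,3) + sin(3t)·(0,-1)), X_2 = e^(-2t)(sin(3t)·(1,3) - cos(3t)·(0,-1)).
General solution: c_1X_1 + c_2X_2.

x(t) = c_1e^(-2t)cos(3t) + c_2e^(-2t)sin(3t), y(t) = -c_1e^(-2t)sin(3t) + 3c_1e^(-2t)cos(3t) + 3c_2e^(-2t)sin(3t) + c_2e^(-2t)cos(3t)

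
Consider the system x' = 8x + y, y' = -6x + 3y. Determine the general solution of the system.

Coefficient matrix A = [[8, 1], [-6, 3]].
Characteristic polynomial det(A - λI) = λ^2 - 11λ + 30 = 0.
Eigenvalues λ = 6, 5.
For λ=6: (A-λI) row 1 is [2, 1], so an eigenvector is (-1, 2).
For λ=5: (A-λI) row 1 is [3, 1], so an eigenvector is (-1, 3).
General solution: K_1e^(6t)(-1,2) + K_2e^(5t)(-1,3).

x(t) = -K_1e^(6t) - K_2e^(5t), y(t) = 2K_1e^(6t) + 3K_2e^(5t)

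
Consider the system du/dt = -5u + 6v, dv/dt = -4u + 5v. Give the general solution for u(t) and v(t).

Coefficient matrix A = [[-5, 6], [-4, 5]].
Characteristic polynomial det(A - λI) = λ^2 - 1 = 0.
Eigenvalues λ = 1, -1.
For λ=1: (A-λI) row 1 is [-6, 6], so an eigenvector is (-1, -1).
For λ=-1: (A-λI) row 1 is [-4, 6], so an eigenvector is (-3, -2).
General solution: c_1e^(t)(-1,-1) + c_2e^(-t)(-3,-2).

u(t) = -c_1e^(t) - 3c_2e^(-t), v(t) = -c_1e^(t) - 2c_2e^(-t)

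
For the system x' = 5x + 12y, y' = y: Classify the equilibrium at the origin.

A = [[5,12],[0,1]]; det(A-λI) = λ^2 - 6λ + 5.
λ = 5, 1: both positive.

unstable node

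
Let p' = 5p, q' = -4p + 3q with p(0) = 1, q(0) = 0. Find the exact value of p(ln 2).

32

A = [[5,0],[-4,3]]; eigenvalues λ = 3, 5.
Eigenvectors: (0,-1) for λ=3, (-1,2) for λ=5.
From the initial condition, c_1 = -2, c_2 = -1.
p(ln 2) = (-2)(2^3)(0) + (-1)(2^5)(-1) = 32.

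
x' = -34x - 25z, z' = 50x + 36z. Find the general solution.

x(t) = -K_1e^(t)sin(5t) - 2K_1e^(t)cos(5t) - 2K_2e^(t)sin(5t) + K_2e^(t)cos(5t), z(t) = K_1e^(t)sin(5t) + 3K_1e^(t)cos(5t) + 3K_2e^(t)sin(5t) - K_2e^(t)cos(5t)

Coefficient matrix A = [[-34, -25], [50, 36]].
Characteristic polynomial det(A - λI) = λ^2 - 2λ + 26 = 0.
Eigenvalues λ = 1 ± 5i (complex conjugate pair).
For λ=1+5i: an eigenvector is (-2,3) - i(-1,1) = (-2 + i, 3 - i).
A real fundamental pair from Re and Im of e^((1+5i)t)v: X_1 = e^(t)(cos(5t)·(-2,3) + sin(5t)·(-1,1)), X_2 = e^(t)(sin(5t)·(-2,3) - cos(5t)·(-1,1)).
General solution: K_1X_1 + K_2X_2.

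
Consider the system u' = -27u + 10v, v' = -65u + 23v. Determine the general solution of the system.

Coefficient matrix A = [[-27, 10], [-65, 23]].
Characteristic polynomial det(A - λI) = λ^2 + 4λ + 29 = 0.
Eigenvalues λ = -2 ± 5i (complex conjugate pair).
For λ=-2+5i: an eigenvector is (-1,-2) - i(1,3) = (-1 - i, -2 - 3i).
A real fundamental pair from Re and Im of e^((-2+5i)t)v: X_1 = e^(-2t)(cos(5t)·(-1,-2) + sin(5t)·(1,3)), X_2 = e^(-2t)(sin(5t)·(-1,-2) - cos(5t)·(1,3)).
General solution: C_1X_1 + C_2X_2.

u(t) = C_1e^(-2t)sin(5t) - C_1e^(-2t)cos(5t) - C_2e^(-2t)sin(5t) - C_2e^(-2t)cos(5t), v(t) = 3C_1e^(-2t)sin(5t) - 2C_1e^(-2t)cos(5t) - 2C_2e^(-2t)sin(5t) - 3C_2e^(-2t)cos(5t)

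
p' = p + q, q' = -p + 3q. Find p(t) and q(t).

p(t) = -c_1e^(2t) - c_2te^(2t) + 2c_2e^(2t), q(t) = -c_1e^(2t) - c_2te^(2t) + c_2e^(2t)

Coefficient matrix A = [[1, 1], [-1, 3]].
Characteristic polynomial det(A - λI) = λ^2 - 4λ + 4 = 0.
Single eigenvalue λ = 2 with algebraic multiplicity 2.
Eigenvector v = (-1,-1); generalized eigenvector w with (A-λI)w=v is (2,1).
General solution: e^(2t)[c_1·v + c_2·(t·v + w)].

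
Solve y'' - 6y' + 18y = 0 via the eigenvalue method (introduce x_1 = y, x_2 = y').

y(t) = C_1e^(3t)cos(3t) + C_2e^(3t)sin(3t)

Let x_1 = y, x_2 = y'. Then x_1' = x_2 and x_2' = -18x_1 + 6x_2.
A = [[0,1],[-18,6]]; det(A-λI) = λ^2 - 6λ + 18.
Eigenvalues λ = 3 ± 3i.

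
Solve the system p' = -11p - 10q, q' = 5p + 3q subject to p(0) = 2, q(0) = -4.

Coefficient matrix A = [[-11, -10], [5, 3]].
Characteristic polynomial det(A - λI) = λ^2 + 8λ + 17 = 0.
Eigenvalues λ = -4 ± i (complex conjugate pair).
For λ=-4+i: an eigenvector is (-1,1) - i(-3,2) = (-1 + 3i, 1 - 2i).
A real fundamental pair from Re and Im of e^((-4+i)t)v: X_1 = e^(-4t)(cos(t)·(-1,1) + sin(t)·(-3,2)), X_2 = e^(-4t)(sin(t)·(-1,1) - cos(t)·(-3,2)).
General solution: C_1X_1 + C_2X_2.
Applying p(0)=2, q(0)=-4 gives C_1=-8, C_2=-2.

p(t) = 26e^(-4t)sin(t) + 2e^(-4t)cos(t), q(t) = -18e^(-4t)sin(t) - 4e^(-4t)cos(t)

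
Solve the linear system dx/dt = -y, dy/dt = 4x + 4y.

Coefficient matrix A = [[0, -1], [4, 4]].
Characteristic polynomial det(A - λI) = λ^2 - 4λ + 4 = 0.
Single eigenvalue λ = 2 with algebraic multiplicity 2.
Eigenvector v = (1,-2); generalized eigenvector w with (A-λI)w=v is (0,-1).
General solution: e^(2t)[C_1·v + C_2·(t·v + w)].

x(t) = C_1e^(2t) + C_2te^(2t), y(t) = -2C_1e^(2t) - 2C_2te^(2t) - C_2e^(2t)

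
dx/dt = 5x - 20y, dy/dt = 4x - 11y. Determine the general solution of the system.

x(t) = 2K_1e^(-3t)sin(4t) + K_1e^(-3t)cos(4t) + K_2e^(-3t)sin(4t) - 2K_2e^(-3t)cos(4t), y(t) = K_1e^(-3t)sin(4t) - K_2e^(-3t)cos(4t)

Coefficient matrix A = [[5, -20], [4, -11]].
Characteristic polynomial det(A - λI) = λ^2 + 6λ + 25 = 0.
Eigenvalues λ = -3 ± 4i (complex conjugate pair).
For λ=-3+4i: an eigenvector is (1,0) - i(2,1) = (1 - 2i, 0 - i).
A real fundamental pair from Re and Im of e^((-3+4i)t)v: X_1 = e^(-3t)(cos(4t)·(1,0) + sin(4t)·(2,1)), X_2 = e^(-3t)(sin(4t)·(1,0) - cos(4t)·(2,1)).
General solution: K_1X_1 + K_2X_2.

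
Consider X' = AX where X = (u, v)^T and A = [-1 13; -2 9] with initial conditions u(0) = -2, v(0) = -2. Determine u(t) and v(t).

u(t) = -16e^(4t)sin(t) - 2e^(4t)cos(t), v(t) = -6e^(4t)sin(t) - 2e^(4t)cos(t)

Coefficient matrix A = [[-1, 13], [-2, 9]].
Characteristic polynomial det(A - λI) = λ^2 - 8λ + 17 = 0.
Eigenvalues λ = 4 ± i (complex conjugate pair).
For λ=4+i: an eigenvector is (-2,-1) - i(-3,-1) = (-2 + 3i, -1 + i).
A real fundamental pair from Re and Im of e^((4+i)t)v: X_1 = e^(4t)(cos(t)·(-2,-1) + sin(t)·(-3,-1)), X_2 = e^(4t)(sin(t)·(-2,-1) - cos(t)·(-3,-1)).
General solution: C_1X_1 + C_2X_2.
Applying u(0)=-2, v(0)=-2 gives C_1=4, C_2=2.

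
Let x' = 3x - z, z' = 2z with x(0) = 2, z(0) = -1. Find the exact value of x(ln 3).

A = [[3,-1],[0,2]]; eigenvalues λ = 2, 3.
Eigenvectors: (1,1) for λ=2, (-1,0) for λ=3.
From the initial condition, c_1 = -1, c_2 = -3.
x(ln 3) = (-1)(3^2)(1) + (-3)(3^3)(-1) = 72.

72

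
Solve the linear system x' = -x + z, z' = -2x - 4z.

Coefficient matrix A = [[-1, 1], [-2, -4]].
Characteristic polynomial det(A - λI) = λ^2 + 5λ + 6 = 0.
Eigenvalues λ = -2, -3.
For λ=-2: (A-λI) row 1 is [1, 1], so an eigenvector is (1, -1).
For λ=-3: (A-λI) row 1 is [2, 1], so an eigenvector is (1, -2).
General solution: C_1e^(-2t)(1,-1) + C_2e^(-3t)(1,-2).

x(t) = C_1e^(-2t) + C_2e^(-3t), z(t) = -C_1e^(-2t) - 2C_2e^(-3t)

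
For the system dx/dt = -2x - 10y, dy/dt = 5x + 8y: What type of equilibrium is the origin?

A = [[-2,-10],[5,8]]; det(A-λI) = λ^2 - 6λ + 34.
λ = 3 ± 5i: positive real part.

unstable spiral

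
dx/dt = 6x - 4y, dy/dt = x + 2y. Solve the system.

Coefficient matrix A = [[6, -4], [1, 2]].
Characteristic polynomial det(A - λI) = λ^2 - 8λ + 16 = 0.
Single eigenvalue λ = 4 with algebraic multiplicity 2.
Eigenvector v = (2,1); generalized eigenvector w with (A-λI)w=v is (3,1).
General solution: e^(4t)[K_1·v + K_2·(t·v + w)].

x(t) = 2K_1e^(4t) + 2K_2te^(4t) + 3K_2e^(4t), y(t) = K_1e^(4t) + K_2te^(4t) + K_2e^(4t)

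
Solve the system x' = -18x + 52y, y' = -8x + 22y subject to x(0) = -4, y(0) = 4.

x(t) = 72e^(2t)sin(4t) - 4e^(2t)cos(4t), y(t) = 28e^(2t)sin(4t) + 4e^(2t)cos(4t)

Coefficient matrix A = [[-18, 52], [-8, 22]].
Characteristic polynomial det(A - λI) = λ^2 - 4λ + 20 = 0.
Eigenvalues λ = 2 ± 4i (complex conjugate pair).
For λ=2+4i: an eigenvector is (2,1) - i(3,1) = (2 - 3i, 1 - i).
A real fundamental pair from Re and Im of e^((2+4i)t)v: X_1 = e^(2t)(cos(4t)·(2,1) + sin(4t)·(3,1)), X_2 = e^(2t)(sin(4t)·(2,1) - cos(4t)·(3,1)).
General solution: K_1X_1 + K_2X_2.
Applying x(0)=-4, y(0)=4 gives K_1=16, K_2=12.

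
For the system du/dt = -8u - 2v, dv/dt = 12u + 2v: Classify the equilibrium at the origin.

A = [[-8,-2],[12,2]]; det(A-λI) = λ^2 + 6λ + 8.
λ = -4, -2: both negative.

stable node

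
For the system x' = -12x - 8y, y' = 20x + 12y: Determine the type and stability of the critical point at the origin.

center

A = [[-12,-8],[20,12]]; det(A-λI) = λ^2 + 16.
λ = 0 ± 4i: zero real part.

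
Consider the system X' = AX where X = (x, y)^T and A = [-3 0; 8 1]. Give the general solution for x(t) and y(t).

x(t) = C_2e^(-3t), y(t) = C_1e^(t) - 2C_2e^(-3t)

Coefficient matrix A = [[-3, 0], [8, 1]].
Characteristic polynomial det(A - λI) = λ^2 + 2λ - 3 = 0.
Eigenvalues λ = 1, -3.
For λ=1: (A-λI) row 1 is [-4, 0], so an eigenvector is (0, 1).
For λ=-3: (A-λI) row 2 is [8, 4], so an eigenvector is (1, -2).
General solution: C_1e^(t)(0,1) + C_2e^(-3t)(1,-2).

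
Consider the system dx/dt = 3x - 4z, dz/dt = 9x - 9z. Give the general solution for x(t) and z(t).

Coefficient matrix A = [[3, -4], [9, -9]].
Characteristic polynomial det(A - λI) = λ^2 + 6λ + 9 = 0.
Single eigenvalue λ = -3 with algebraic multiplicity 2.
Eigenvector v = (-2,-3); generalized eigenvector w with (A-λI)w=v is (-1,-1).
General solution: e^(-3t)[C_1·v + C_2·(t·v + w)].

x(t) = -2C_1e^(-3t) - 2C_2te^(-3t) - C_2e^(-3t), z(t) = -3C_1e^(-3t) - 3C_2te^(-3t) - C_2e^(-3t)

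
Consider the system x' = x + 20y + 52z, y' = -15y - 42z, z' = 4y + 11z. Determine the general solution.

Coefficient matrix A = [[1, 20, 52], [0, -15, -42], [0, 4, 11]].
det(A - λI) = 0 gives eigenvalues λ = 1, -3, -1.
For λ=1: eigenvector (1,0,0).
For λ=-3: eigenvector (-9,7,-2).
For λ=-1: eigenvector (4,-3,1).
General solution: c_1e^(t)(1,0,0) + c_2e^(-3t)(-9,7,-2) + c_3e^(-t)(4,-3,1).

x(t) = c_1e^(t) - 9c_2e^(-3t) + 4c_3e^(-t), y(t) = 7c_2e^(-3t) - 3c_3e^(-t), z(t) = -2c_2e^(-3t) + c_3e^(-t)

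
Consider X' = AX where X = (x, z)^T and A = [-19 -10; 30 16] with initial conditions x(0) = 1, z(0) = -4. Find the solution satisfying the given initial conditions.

x(t) = 5e^(t) - 4e^(-4t), z(t) = -10e^(t) + 6e^(-4t)

Coefficient matrix A = [[-19, -10], [30, 16]].
Characteristic polynomial det(A - λI) = λ^2 + 3λ - 4 = 0.
Eigenvalues λ = -4, 1.
For λ=-4: (A-λI) row 1 is [-15, -10], so an eigenvector is (2, -3).
For λ=1: (A-λI) row 1 is [-20, -10], so an eigenvector is (-1, 2).
General solution: C_1e^(-4t)(2,-3) + C_2e^(t)(-1,2).
Applying x(0)=1, z(0)=-4 gives C_1=-2, C_2=-5.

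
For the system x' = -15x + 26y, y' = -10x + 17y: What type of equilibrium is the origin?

A = [[-15,26],[-10,17]]; det(A-λI) = λ^2 - 2λ + 5.
λ = 1 ± 2i: positive real part.

unstable spiral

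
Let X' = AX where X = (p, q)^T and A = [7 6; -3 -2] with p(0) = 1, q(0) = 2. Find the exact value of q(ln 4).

-748

A = [[7,6],[-3,-2]]; eigenvalues λ = 4, 1.
Eigenvectors: (-2,1) for λ=4, (1,-1) for λ=1.
From the initial condition, c_1 = -3, c_2 = -5.
q(ln 4) = (-3)(4^4)(1) + (-5)(4^1)(-1) = -748.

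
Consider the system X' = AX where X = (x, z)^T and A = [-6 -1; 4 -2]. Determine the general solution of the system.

x(t) = K_1e^(-4t) + K_2te^(-4t) - 2K_2e^(-4t), z(t) = -2K_1e^(-4t) - 2K_2te^(-4t) + 3K_2e^(-4t)

Coefficient matrix A = [[-6, -1], [4, -2]].
Characteristic polynomial det(A - λI) = λ^2 + 8λ + 16 = 0.
Single eigenvalue λ = -4 with algebraic multiplicity 2.
Eigenvector v = (1,-2); generalized eigenvector w with (A-λI)w=v is (-2,3).
General solution: e^(-4t)[K_1·v + K_2·(t·v + w)].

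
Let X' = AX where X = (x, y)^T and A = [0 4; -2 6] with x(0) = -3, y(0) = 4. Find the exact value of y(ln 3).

828

A = [[0,4],[-2,6]]; eigenvalues λ = 4, 2.
Eigenvectors: (-1,-1) for λ=4, (2,1) for λ=2.
From the initial condition, c_1 = -11, c_2 = -7.
y(ln 3) = (-11)(3^4)(-1) + (-7)(3^2)(1) = 828.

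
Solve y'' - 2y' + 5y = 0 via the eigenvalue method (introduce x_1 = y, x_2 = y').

y(t) = c_1e^(t)cos(2t) + c_2e^(t)sin(2t)

Let x_1 = y, x_2 = y'. Then x_1' = x_2 and x_2' = -5x_1 + 2x_2.
A = [[0,1],[-5,2]]; det(A-λI) = λ^2 - 2λ + 5.
Eigenvalues λ = 1 ± 2i.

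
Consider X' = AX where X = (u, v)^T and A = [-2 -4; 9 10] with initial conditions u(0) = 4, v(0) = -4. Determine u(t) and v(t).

Coefficient matrix A = [[-2, -4], [9, 10]].
Characteristic polynomial det(A - λI) = λ^2 - 8λ + 16 = 0.
Single eigenvalue λ = 4 with algebraic multiplicity 2.
Eigenvector v = (-2,3); generalized eigenvector w with (A-λI)w=v is (-1,2).
General solution: e^(4t)[K_1·v + K_2·(t·v + w)].
Applying u(0)=4, v(0)=-4 gives K_1=-4, K_2=4.

u(t) = -8te^(4t) + 4e^(4t), v(t) = 12te^(4t) - 4e^(4t)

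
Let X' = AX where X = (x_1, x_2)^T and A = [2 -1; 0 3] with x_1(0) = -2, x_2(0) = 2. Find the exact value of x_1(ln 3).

A = [[2,-1],[0,3]]; eigenvalues λ = 2, 3.
Eigenvectors: (-1,0) for λ=2, (-1,1) for λ=3.
From the initial condition, c_1 = 0, c_2 = 2.
x_1(ln 3) = (0)(3^2)(-1) + (2)(3^3)(-1) = -54.

-54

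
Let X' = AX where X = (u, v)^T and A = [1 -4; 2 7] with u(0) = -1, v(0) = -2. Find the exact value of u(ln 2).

A = [[1,-4],[2,7]]; eigenvalues λ = 3, 5.
Eigenvectors: (2,-1) for λ=3, (1,-1) for λ=5.
From the initial condition, c_1 = -3, c_2 = 5.
u(ln 2) = (-3)(2^3)(2) + (5)(2^5)(1) = 112.

112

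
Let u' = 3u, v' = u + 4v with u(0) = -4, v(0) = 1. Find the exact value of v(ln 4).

-512

A = [[3,0],[1,4]]; eigenvalues λ = 4, 3.
Eigenvectors: (0,1) for λ=4, (-1,1) for λ=3.
From the initial condition, c_1 = -3, c_2 = 4.
v(ln 4) = (-3)(4^4)(1) + (4)(4^3)(1) = -512.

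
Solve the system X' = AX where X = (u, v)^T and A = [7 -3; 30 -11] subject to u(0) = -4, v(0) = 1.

u(t) = -13e^(-2t)sin(3t) - 4e^(-2t)cos(3t), v(t) = -43e^(-2t)sin(3t) + e^(-2t)cos(3t)

Coefficient matrix A = [[7, -3], [30, -11]].
Characteristic polynomial det(A - λI) = λ^2 + 4λ + 13 = 0.
Eigenvalues λ = -2 ± 3i (complex conjugate pair).
For λ=-2+3i: an eigenvector is (0,1) - i(-1,-3) = (0 + i, 1 + 3i).
A real fundamental pair from Re and Im of e^((-2+3i)t)v: X_1 = e^(-2t)(cos(3t)·(0,1) + sin(3t)·(-1,-3)), X_2 = e^(-2t)(sin(3t)·(0,1) - cos(3t)·(-1,-3)).
General solution: c_1X_1 + c_2X_2.
Applying u(0)=-4, v(0)=1 gives c_1=13, c_2=-4.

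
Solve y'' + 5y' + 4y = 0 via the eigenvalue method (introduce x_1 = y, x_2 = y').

Let x_1 = y, x_2 = y'. Then x_1' = x_2 and x_2' = -4x_1 - 5x_2.
A = [[0,1],[-4,-5]]; det(A-λI) = λ^2 + 5λ + 4.
Eigenvalues λ = -1, -4 with eigenvectors (1,-1), (1,-4).

y(t) = K_1e^(-t) + K_2e^(-4t)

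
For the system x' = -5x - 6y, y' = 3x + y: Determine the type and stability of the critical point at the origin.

stable spiral

A = [[-5,-6],[3,1]]; det(A-λI) = λ^2 + 4λ + 13.
λ = -2 ± 3i: negative real part.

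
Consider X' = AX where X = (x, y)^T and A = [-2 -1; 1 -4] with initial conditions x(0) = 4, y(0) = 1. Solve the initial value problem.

Coefficient matrix A = [[-2, -1], [1, -4]].
Characteristic polynomial det(A - λI) = λ^2 + 6λ + 9 = 0.
Single eigenvalue λ = -3 with algebraic multiplicity 2.
Eigenvector v = (1,1); generalized eigenvector w with (A-λI)w=v is (-1,-2).
General solution: e^(-3t)[c_1·v + c_2·(t·v + w)].
Applying x(0)=4, y(0)=1 gives c_1=7, c_2=3.

x(t) = 3te^(-3t) + 4e^(-3t), y(t) = 3te^(-3t) + e^(-3t)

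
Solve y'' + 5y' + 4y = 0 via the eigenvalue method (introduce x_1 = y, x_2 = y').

Let x_1 = y, x_2 = y'. Then x_1' = x_2 and x_2' = -4x_1 - 5x_2.
A = [[0,1],[-4,-5]]; det(A-λI) = λ^2 + 5λ + 4.
Eigenvalues λ = -1, -4 with eigenvectors (1,-1), (1,-4).

y(t) = K_1e^(-t) + K_2e^(-4t)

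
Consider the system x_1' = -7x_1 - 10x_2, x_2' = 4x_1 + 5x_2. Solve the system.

x_1(t) = -2C_1e^(-t)sin(2t) - C_1e^(-t)cos(2t) - C_2e^(-t)sin(2t) + 2C_2e^(-t)cos(2t), x_2(t) = C_1e^(-t)sin(2t) + C_1e^(-t)cos(2t) + C_2e^(-t)sin(2t) - C_2e^(-t)cos(2t)

Coefficient matrix A = [[-7, -10], [4, 5]].
Characteristic polynomial det(A - λI) = λ^2 + 2λ + 5 = 0.
Eigenvalues λ = -1 ± 2i (complex conjugate pair).
For λ=-1+2i: an eigenvector is (-1,1) - i(-2,1) = (-1 + 2i, 1 - i).
A real fundamental pair from Re and Im of e^((-1+2i)t)v: X_1 = e^(-t)(cos(2t)·(-1,1) + sin(2t)·(-2,1)), X_2 = e^(-t)(sin(2t)·(-1,1) - cos(2t)·(-2,1)).
General solution: C_1X_1 + C_2X_2.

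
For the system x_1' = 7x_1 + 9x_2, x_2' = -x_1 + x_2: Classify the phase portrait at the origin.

unstable improper node

A = [[7,9],[-1,1]]; det(A-λI) = λ^2 - 8λ + 16.
repeated λ = 4 with a single eigenvector.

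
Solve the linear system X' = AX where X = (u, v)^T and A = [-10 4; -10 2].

Coefficient matrix A = [[-10, 4], [-10, 2]].
Characteristic polynomial det(A - λI) = λ^2 + 8λ + 20 = 0.
Eigenvalues λ = -4 ± 2i (complex conjugate pair).
For λ=-4+2i: an eigenvector is (-1,-1) - i(1,2) = (-1 - i, -1 - 2i).
A real fundamental pair from Re and Im of e^((-4+2i)t)v: X_1 = e^(-4t)(cos(2t)·(-1,-1) + sin(2t)·(1,2)), X_2 = e^(-4t)(sin(2t)·(-1,-1) - cos(2t)·(1,2)).
General solution: c_1X_1 + c_2X_2.

u(t) = c_1e^(-4t)sin(2t) - c_1e^(-4t)cos(2t) - c_2e^(-4t)sin(2t) - c_2e^(-4t)cos(2t), v(t) = 2c_1e^(-4t)sin(2t) - c_1e^(-4t)cos(2t) - c_2e^(-4t)sin(2t) - 2c_2e^(-4t)cos(2t)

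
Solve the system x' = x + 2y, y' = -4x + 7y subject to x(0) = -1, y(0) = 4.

x(t) = 5e^(5t) - 6e^(3t), y(t) = 10e^(5t) - 6e^(3t)

Coefficient matrix A = [[1, 2], [-4, 7]].
Characteristic polynomial det(A - λI) = λ^2 - 8λ + 15 = 0.
Eigenvalues λ = 5, 3.
For λ=5: (A-λI) row 1 is [-4, 2], so an eigenvector is (1, 2).
For λ=3: (A-λI) row 1 is [-2, 2], so an eigenvector is (1, 1).
General solution: C_1e^(5t)(1,2) + C_2e^(3t)(1,1).
Applying x(0)=-1, y(0)=4 gives C_1=5, C_2=-6.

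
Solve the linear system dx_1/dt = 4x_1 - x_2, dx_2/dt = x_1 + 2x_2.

Coefficient matrix A = [[4, -1], [1, 2]].
Characteristic polynomial det(A - λI) = λ^2 - 6λ + 9 = 0.
Single eigenvalue λ = 3 with algebraic multiplicity 2.
Eigenvector v = (-1,-1); generalized eigenvector w with (A-λI)w=v is (0,1).
General solution: e^(3t)[K_1·v + K_2·(t·v + w)].

x_1(t) = -K_1e^(3t) - K_2te^(3t), x_2(t) = -K_1e^(3t) - K_2te^(3t) + K_2e^(3t)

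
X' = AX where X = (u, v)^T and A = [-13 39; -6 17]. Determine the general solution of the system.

u(t) = -2c_1e^(2t)sin(3t) + 3c_1e^(2t)cos(3t) + 3c_2e^(2t)sin(3t) + 2c_2e^(2t)cos(3t), v(t) = -c_1e^(2t)sin(3t) + c_1e^(2t)cos(3t) + c_2e^(2t)sin(3t) + c_2e^(2t)cos(3t)

Coefficient matrix A = [[-13, 39], [-6, 17]].
Characteristic polynomial det(A - λI) = λ^2 - 4λ + 13 = 0.
Eigenvalues λ = 2 ± 3i (complex conjugate pair).
For λ=2+3i: an eigenvector is (3,1) - i(-2,-1) = (3 + 2i, 1 + i).
A real fundamental pair from Re and Im of e^((2+3i)t)v: X_1 = e^(2t)(cos(3t)·(3,1) + sin(3t)·(-2,-1)), X_2 = e^(2t)(sin(3t)·(3,1) - cos(3t)·(-2,-1)).
General solution: c_1X_1 + c_2X_2.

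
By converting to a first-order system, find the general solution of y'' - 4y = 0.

y(t) = c_1e^(2t) + c_2e^(-2t)

Let x_1 = y, x_2 = y'. Then x_1' = x_2 and x_2' = 4x_1.
A = [[0,1],[4,0]]; det(A-λI) = λ^2 - 4.
Eigenvalues λ = 2, -2 with eigenvectors (1,2), (1,-2).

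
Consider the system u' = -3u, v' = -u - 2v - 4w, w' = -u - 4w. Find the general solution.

Coefficient matrix A = [[-3, 0, 0], [-1, -2, -4], [-1, 0, -4]].
det(A - λI) = 0 gives eigenvalues λ = -2, -4, -3.
For λ=-2: eigenvector (0,1,0).
For λ=-4: eigenvector (0,2,1).
For λ=-3: eigenvector (-1,3,1).
General solution: c_1e^(-2t)(0,1,0) + c_2e^(-4t)(0,2,1) + c_3e^(-3t)(-1,3,1).

u(t) = -c_3e^(-3t), v(t) = c_1e^(-2t) + 2c_2e^(-4t) + 3c_3e^(-3t), w(t) = c_2e^(-4t) + c_3e^(-3t)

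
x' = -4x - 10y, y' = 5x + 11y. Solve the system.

Coefficient matrix A = [[-4, -10], [5, 11]].
Characteristic polynomial det(A - λI) = λ^2 - 7λ + 6 = 0.
Eigenvalues λ = 1, 6.
For λ=1: (A-λI) row 1 is [-5, -10], so an eigenvector is (2, -1).
For λ=6: (A-λI) row 1 is [-10, -10], so an eigenvector is (1, -1).
General solution: K_1e^(t)(2,-1) + K_2e^(6t)(1,-1).

x(t) = 2K_1e^(t) + K_2e^(6t), y(t) = -K_1e^(t) - K_2e^(6t)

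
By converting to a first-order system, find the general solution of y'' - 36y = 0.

Let x_1 = y, x_2 = y'. Then x_1' = x_2 and x_2' = 36x_1.
A = [[0,1],[36,0]]; det(A-λI) = λ^2 - 36.
Eigenvalues λ = -6, 6 with eigenvectors (1,-6), (1,6).

y(t) = K_1e^(-6t) + K_2e^(6t)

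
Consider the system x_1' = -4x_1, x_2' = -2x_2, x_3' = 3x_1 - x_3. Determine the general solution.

Coefficient matrix A = [[-4, 0, 0], [0, -2, 0], [3, 0, -1]].
det(A - λI) = 0 gives eigenvalues λ = -1, -2, -4.
For λ=-1: eigenvector (0,0,-1).
For λ=-2: eigenvector (0,1,0).
For λ=-4: eigenvector (1,0,-1).
General solution: c_1e^(-t)(0,0,-1) + c_2e^(-2t)(0,1,0) + c_3e^(-4t)(1,0,-1).

x_1(t) = c_3e^(-4t), x_2(t) = c_2e^(-2t), x_3(t) = -c_1e^(-t) - c_3e^(-4t)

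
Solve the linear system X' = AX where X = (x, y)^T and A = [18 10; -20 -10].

x(t) = K_1e^(4t)sin(2t) - 2K_1e^(4t)cos(2t) - 2K_2e^(4t)sin(2t) - K_2e^(4t)cos(2t), y(t) = -K_1e^(4t)sin(2t) + 3K_1e^(4t)cos(2t) + 3K_2e^(4t)sin(2t) + K_2e^(4t)cos(2t)

Coefficient matrix A = [[18, 10], [-20, -10]].
Characteristic polynomial det(A - λI) = λ^2 - 8λ + 20 = 0.
Eigenvalues λ = 4 ± 2i (complex conjugate pair).
For λ=4+2i: an eigenvector is (-2,3) - i(1,-1) = (-2 - i, 3 + i).
A real fundamental pair from Re and Im of e^((4+2i)t)v: X_1 = e^(4t)(cos(2t)·(-2,3) + sin(2t)·(1,-1)), X_2 = e^(4t)(sin(2t)·(-2,3) - cos(2t)·(1,-1)).
General solution: K_1X_1 + K_2X_2.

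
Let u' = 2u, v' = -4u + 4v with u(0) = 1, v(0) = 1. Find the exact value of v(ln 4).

-224

A = [[2,0],[-4,4]]; eigenvalues λ = 4, 2.
Eigenvectors: (0,-1) for λ=4, (-1,-2) for λ=2.
From the initial condition, c_1 = 1, c_2 = -1.
v(ln 4) = (1)(4^4)(-1) + (-1)(4^2)(-2) = -224.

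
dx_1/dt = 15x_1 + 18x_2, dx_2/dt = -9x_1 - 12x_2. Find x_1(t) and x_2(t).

x_1(t) = 2c_1e^(6t) + c_2e^(-3t), x_2(t) = -c_1e^(6t) - c_2e^(-3t)

Coefficient matrix A = [[15, 18], [-9, -12]].
Characteristic polynomial det(A - λI) = λ^2 - 3λ - 18 = 0.
Eigenvalues λ = 6, -3.
For λ=6: (A-λI) row 1 is [9, 18], so an eigenvector is (2, -1).
For λ=-3: (A-λI) row 1 is [18, 18], so an eigenvector is (1, -1).
General solution: c_1e^(6t)(2,-1) + c_2e^(-3t)(1,-1).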